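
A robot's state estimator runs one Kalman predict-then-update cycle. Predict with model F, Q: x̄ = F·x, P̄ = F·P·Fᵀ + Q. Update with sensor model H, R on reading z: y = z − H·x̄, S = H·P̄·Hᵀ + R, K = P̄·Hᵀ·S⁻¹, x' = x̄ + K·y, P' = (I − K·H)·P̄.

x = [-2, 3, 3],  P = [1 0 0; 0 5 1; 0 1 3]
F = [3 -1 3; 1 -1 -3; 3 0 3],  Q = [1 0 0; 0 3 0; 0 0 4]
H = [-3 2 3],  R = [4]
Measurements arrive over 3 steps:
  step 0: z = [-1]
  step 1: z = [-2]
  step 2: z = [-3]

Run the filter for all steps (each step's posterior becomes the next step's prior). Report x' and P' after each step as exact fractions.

step 0: x̄ = F·x = [0, -14, 3]
step 0: P̄ = F·P·Fᵀ + Q = [36 -19 33; -19 42 -27; 33 -27 40]
step 0: y = z − H·x̄ = [18]
step 0: S = H·P̄·Hᵀ + R = [166]
step 0: K = P̄·Hᵀ·S⁻¹ = [-47/166; 30/83; -33/166]
step 0: x' = x̄ + K·y = [-423/83, -622/83, -48/83]
step 0: P' = (I − K·H)·P̄ = [3767/166 -167/83 3927/166; -167/83 1686/83 -1251/83; 3927/166 -1251/83 5551/166]
step 1: x̄ = F·x = [-791/83, 343/83, -1413/83]
step 1: P̄ = F·P·Fᵀ + Q = [87551/83 -28756/83 81528/83; -28756/83 9845/83 -26856/83; 81528/83 -26856/83 77606/83]
step 1: y = z − H·x̄ = [1014/83]
step 1: S = H·P̄·Hᵀ + R = [81421/83]
step 1: K = P̄·Hᵀ·S⁻¹ = [-75581/81421; 25390/81421; -65478/81421]
step 1: x' = x̄ + K·y = [-1699315/81421, 646661/81421, -2186055/81421]
step 1: P' = (I − K·H)·P̄ = [17060270/81421 -5088442/81421 20351790/81421; -5088442/81421 1890815/81421 -6315132/81421; 20351790/81421 -6315132/81421 24474574/81421]
step 2: x̄ = F·x = [-12302771/81421, 4212189/81421, -11656110/81421]
step 2: P̄ = F·P·Fᵀ + Q = [810539496/81421 -268956513/81421 774356538/81421; -268956513/81421 89641866/81421 -256990374/81421; 774356538/81421 -256990374/81421 740471500/81421]
step 2: y = z − H·x̄ = [-10608624/81421]
step 2: S = H·P̄·Hᵀ + R = [523168096/81421]
step 2: K = P̄·Hᵀ·S⁻¹ = [-161615475/130792024; 215182149/523168096; -307817931/261584048]
step 2: x' = x̄ + K·y = [161833997/16349003, -60721137/32698006, 166167399/16349003]
step 2: P' = (I − K·H)·P̄ = [4709639331/32698006 -4920124797/130792024 10951576611/65396012; -4920124797/130792024 7300415235/523168096 -12130266573/261584048; 10951576611/65396012 -12130266573/261584048 25741363459/130792024]

step 0: x' = [-423/83, -622/83, -48/83], P' = [3767/166 -167/83 3927/166; -167/83 1686/83 -1251/83; 3927/166 -1251/83 5551/166]
step 1: x' = [-1699315/81421, 646661/81421, -2186055/81421], P' = [17060270/81421 -5088442/81421 20351790/81421; -5088442/81421 1890815/81421 -6315132/81421; 20351790/81421 -6315132/81421 24474574/81421]
step 2: x' = [161833997/16349003, -60721137/32698006, 166167399/16349003], P' = [4709639331/32698006 -4920124797/130792024 10951576611/65396012; -4920124797/130792024 7300415235/523168096 -12130266573/261584048; 10951576611/65396012 -12130266573/261584048 25741363459/130792024]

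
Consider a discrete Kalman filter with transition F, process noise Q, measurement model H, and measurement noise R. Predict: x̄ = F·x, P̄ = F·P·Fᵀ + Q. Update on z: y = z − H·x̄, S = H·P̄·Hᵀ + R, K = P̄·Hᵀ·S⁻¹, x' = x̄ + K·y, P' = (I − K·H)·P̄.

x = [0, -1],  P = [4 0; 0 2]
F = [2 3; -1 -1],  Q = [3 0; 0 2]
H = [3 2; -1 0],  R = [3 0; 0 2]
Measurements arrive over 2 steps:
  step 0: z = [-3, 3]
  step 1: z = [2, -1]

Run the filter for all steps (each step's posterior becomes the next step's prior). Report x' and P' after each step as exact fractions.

step 0: x̄ = F·x = [-3, 1]
step 0: P̄ = F·P·Fᵀ + Q = [37 -14; -14 8]
step 0: y = z − H·x̄ = [4, 0]
step 0: S = H·P̄·Hᵀ + R = [200 -83; -83 39]
step 0: K = P̄·Hᵀ·S⁻¹ = [166/911 -511/911; 148/911 642/911]
step 0: x' = x̄ + K·y = [-2069/911, 1503/911]
step 0: P' = (I − K·H)·P̄ = [1022/911 -1284/911; -1284/911 2148/911]
step 1: x̄ = F·x = [371/911, 566/911]
step 1: P̄ = F·P·Fᵀ + Q = [10745/911 -2068/911; -2068/911 2424/911]
step 1: y = z − H·x̄ = [-423/911, -540/911]
step 1: S = H·P̄·Hᵀ + R = [84318/911 -28099/911; -28099/911 12567/911]
step 1: K = P̄·Hᵀ·S⁻¹ = [56198/296455 -127819/296455; 9016/59291 29916/59291]
step 1: x' = x̄ + K·y = [170401/296455, 14918/59291]
step 1: P' = (I − K·H)·P̄ = [255638/296455 -59832/59291; -59832/59291 103272/59291]

step 0: x' = [-2069/911, 1503/911], P' = [1022/911 -1284/911; -1284/911 2148/911]
step 1: x' = [170401/296455, 14918/59291], P' = [255638/296455 -59832/59291; -59832/59291 103272/59291]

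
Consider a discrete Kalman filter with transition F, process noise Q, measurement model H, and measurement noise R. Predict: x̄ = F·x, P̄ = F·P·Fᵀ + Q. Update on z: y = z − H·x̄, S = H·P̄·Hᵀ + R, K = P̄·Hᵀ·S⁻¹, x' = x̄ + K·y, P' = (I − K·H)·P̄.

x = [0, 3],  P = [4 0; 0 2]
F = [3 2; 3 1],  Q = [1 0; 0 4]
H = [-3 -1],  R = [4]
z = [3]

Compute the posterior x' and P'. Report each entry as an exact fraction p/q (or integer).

x̄ = F·x = [6, 3]
P̄ = F·P·Fᵀ + Q = [45 40; 40 42]
y = z − H·x̄ = [24]
S = H·P̄·Hᵀ + R = [691]
K = P̄·Hᵀ·S⁻¹ = [-175/691; -162/691]
x' = x̄ + K·y = [-54/691, -1815/691]
P' = (I − K·H)·P̄ = [470/691 -710/691; -710/691 2778/691]

x' = [-54/691, -1815/691]
P' = [470/691 -710/691; -710/691 2778/691]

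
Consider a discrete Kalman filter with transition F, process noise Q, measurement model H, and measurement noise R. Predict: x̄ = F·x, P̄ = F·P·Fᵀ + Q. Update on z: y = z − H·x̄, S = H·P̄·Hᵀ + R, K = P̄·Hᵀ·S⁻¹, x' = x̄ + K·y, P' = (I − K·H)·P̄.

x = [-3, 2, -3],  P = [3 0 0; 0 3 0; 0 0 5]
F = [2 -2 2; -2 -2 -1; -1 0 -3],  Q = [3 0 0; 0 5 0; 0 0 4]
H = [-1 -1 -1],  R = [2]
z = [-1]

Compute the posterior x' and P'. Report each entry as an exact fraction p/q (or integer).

x' = [-16, 5, 12]
P' = [3994/85 -179/17 -3097/85; -179/17 173/17 24/17; -3097/85 24/17 3051/85]

x̄ = F·x = [-16, 5, 12]
P̄ = F·P·Fᵀ + Q = [47 -10 -36; -10 34 21; -36 21 52]
y = z − H·x̄ = [0]
S = H·P̄·Hᵀ + R = [85]
K = P̄·Hᵀ·S⁻¹ = [-1/85; -9/17; -37/85]
x' = x̄ + K·y = [-16, 5, 12]
P' = (I − K·H)·P̄ = [3994/85 -179/17 -3097/85; -179/17 173/17 24/17; -3097/85 24/17 3051/85]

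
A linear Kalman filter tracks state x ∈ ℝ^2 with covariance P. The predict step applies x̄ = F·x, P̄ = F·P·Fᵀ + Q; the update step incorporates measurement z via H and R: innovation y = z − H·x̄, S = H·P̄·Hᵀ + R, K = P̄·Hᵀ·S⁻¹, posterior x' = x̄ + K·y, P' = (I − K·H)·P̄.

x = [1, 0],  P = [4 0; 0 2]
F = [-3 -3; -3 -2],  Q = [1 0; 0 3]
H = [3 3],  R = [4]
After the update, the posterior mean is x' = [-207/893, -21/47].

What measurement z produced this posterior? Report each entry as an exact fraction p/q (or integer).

x̄ = F·x = [-3, -3]
P̄ = F·P·Fᵀ + Q = [55 48; 48 47]
S = H·P̄·Hᵀ + R = [1786]
K = P̄·Hᵀ·S⁻¹ = [309/1786; 15/94]
x' − x̄ = [2472/893, 120/47] = K·y
y = (KᵀK)⁻¹·Kᵀ·(x' − x̄) = [16]
z = y + H·x̄ = [16] + [-18] = [-2]

z = [-2]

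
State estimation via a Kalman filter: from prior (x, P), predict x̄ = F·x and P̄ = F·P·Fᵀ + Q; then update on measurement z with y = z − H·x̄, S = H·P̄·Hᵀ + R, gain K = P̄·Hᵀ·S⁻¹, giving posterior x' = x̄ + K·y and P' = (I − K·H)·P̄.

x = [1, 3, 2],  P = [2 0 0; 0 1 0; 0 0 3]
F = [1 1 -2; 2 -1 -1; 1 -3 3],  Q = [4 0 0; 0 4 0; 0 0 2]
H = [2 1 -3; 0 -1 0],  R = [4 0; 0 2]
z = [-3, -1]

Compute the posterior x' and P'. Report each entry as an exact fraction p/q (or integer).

x' = [80/1447, 655/1447, 1674/1447]
P' = [10211/2894 607/1447 3354/1447; 607/1447 2528/1447 1234/1447; 3354/1447 1234/1447 3114/1447]

x̄ = F·x = [0, -3, -2]
P̄ = F·P·Fᵀ + Q = [19 9 -19; 9 16 -2; -19 -2 40]
y = z − H·x̄ = [-6, -4]
S = H·P̄·Hᵀ + R = [732 -40; -40 18]
K = P̄·Hᵀ·S⁻¹ = [189/1447 -607/2894; 10/1447 -1264/1447; -350/1447 -617/1447]
x' = x̄ + K·y = [80/1447, 655/1447, 1674/1447]
P' = (I − K·H)·P̄ = [10211/2894 607/1447 3354/1447; 607/1447 2528/1447 1234/1447; 3354/1447 1234/1447 3114/1447]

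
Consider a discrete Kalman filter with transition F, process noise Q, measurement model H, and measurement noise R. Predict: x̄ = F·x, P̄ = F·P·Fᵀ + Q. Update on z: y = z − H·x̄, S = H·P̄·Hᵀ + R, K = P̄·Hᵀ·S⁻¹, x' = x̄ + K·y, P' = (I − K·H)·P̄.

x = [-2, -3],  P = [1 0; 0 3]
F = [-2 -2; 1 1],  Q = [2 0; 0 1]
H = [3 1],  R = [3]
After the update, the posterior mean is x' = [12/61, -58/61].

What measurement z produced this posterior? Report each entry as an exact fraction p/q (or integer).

z = [-1]

x̄ = F·x = [10, -5]
P̄ = F·P·Fᵀ + Q = [18 -8; -8 5]
S = H·P̄·Hᵀ + R = [122]
K = P̄·Hᵀ·S⁻¹ = [23/61; -19/122]
x' − x̄ = [-598/61, 247/61] = K·y
y = (KᵀK)⁻¹·Kᵀ·(x' − x̄) = [-26]
z = y + H·x̄ = [-26] + [25] = [-1]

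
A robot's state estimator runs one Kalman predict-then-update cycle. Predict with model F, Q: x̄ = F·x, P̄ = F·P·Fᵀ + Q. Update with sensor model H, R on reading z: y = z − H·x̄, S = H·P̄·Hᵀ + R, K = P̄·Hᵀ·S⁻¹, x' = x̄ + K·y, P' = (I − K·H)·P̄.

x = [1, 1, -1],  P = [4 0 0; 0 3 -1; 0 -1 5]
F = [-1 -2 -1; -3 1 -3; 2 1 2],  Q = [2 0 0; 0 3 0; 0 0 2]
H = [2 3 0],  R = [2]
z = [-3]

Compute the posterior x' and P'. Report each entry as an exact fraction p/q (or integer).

x̄ = F·x = [-2, 1, 1]
P̄ = F·P·Fᵀ + Q = [19 16 -19; 16 93 -50; -19 -50 37]
y = z − H·x̄ = [-2]
S = H·P̄·Hᵀ + R = [1107]
K = P̄·Hᵀ·S⁻¹ = [86/1107; 311/1107; -188/1107]
x' = x̄ + K·y = [-2386/1107, 485/1107, 1483/1107]
P' = (I − K·H)·P̄ = [13637/1107 -9034/1107 -4865/1107; -9034/1107 6230/1107 3118/1107; -4865/1107 3118/1107 5615/1107]

x' = [-2386/1107, 485/1107, 1483/1107]
P' = [13637/1107 -9034/1107 -4865/1107; -9034/1107 6230/1107 3118/1107; -4865/1107 3118/1107 5615/1107]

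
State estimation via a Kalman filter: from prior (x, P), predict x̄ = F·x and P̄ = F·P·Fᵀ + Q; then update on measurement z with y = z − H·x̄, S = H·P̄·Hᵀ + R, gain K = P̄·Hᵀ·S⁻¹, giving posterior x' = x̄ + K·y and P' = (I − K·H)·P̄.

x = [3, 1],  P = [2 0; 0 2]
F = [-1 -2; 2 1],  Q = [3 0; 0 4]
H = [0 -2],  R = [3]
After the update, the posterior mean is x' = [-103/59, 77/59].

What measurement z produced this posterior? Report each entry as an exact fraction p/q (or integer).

z = [-2]

x̄ = F·x = [-5, 7]
P̄ = F·P·Fᵀ + Q = [13 -8; -8 14]
S = H·P̄·Hᵀ + R = [59]
K = P̄·Hᵀ·S⁻¹ = [16/59; -28/59]
x' − x̄ = [192/59, -336/59] = K·y
y = (KᵀK)⁻¹·Kᵀ·(x' − x̄) = [12]
z = y + H·x̄ = [12] + [-14] = [-2]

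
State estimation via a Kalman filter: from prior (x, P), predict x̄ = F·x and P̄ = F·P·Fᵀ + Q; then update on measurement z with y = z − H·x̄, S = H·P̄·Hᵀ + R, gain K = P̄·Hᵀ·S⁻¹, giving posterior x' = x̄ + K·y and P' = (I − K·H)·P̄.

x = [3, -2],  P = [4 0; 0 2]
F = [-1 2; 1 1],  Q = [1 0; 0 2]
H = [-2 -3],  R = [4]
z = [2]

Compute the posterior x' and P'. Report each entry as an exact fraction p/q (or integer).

x̄ = F·x = [-7, 1]
P̄ = F·P·Fᵀ + Q = [13 0; 0 8]
y = z − H·x̄ = [-9]
S = H·P̄·Hᵀ + R = [128]
K = P̄·Hᵀ·S⁻¹ = [-13/64; -3/16]
x' = x̄ + K·y = [-331/64, 43/16]
P' = (I − K·H)·P̄ = [247/32 -39/8; -39/8 7/2]

x' = [-331/64, 43/16]
P' = [247/32 -39/8; -39/8 7/2]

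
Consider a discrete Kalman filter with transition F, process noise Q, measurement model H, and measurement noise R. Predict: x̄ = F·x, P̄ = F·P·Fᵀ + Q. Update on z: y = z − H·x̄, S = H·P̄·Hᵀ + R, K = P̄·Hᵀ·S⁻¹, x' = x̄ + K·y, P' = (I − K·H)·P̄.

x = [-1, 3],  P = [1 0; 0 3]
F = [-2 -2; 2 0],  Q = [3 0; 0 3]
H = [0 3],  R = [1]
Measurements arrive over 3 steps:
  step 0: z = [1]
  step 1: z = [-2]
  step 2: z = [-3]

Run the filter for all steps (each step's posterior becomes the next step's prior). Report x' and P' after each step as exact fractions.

step 0: x' = [-85/16, 19/64], P' = [67/4 -1/16; -1/16 7/64]
step 1: x' = [1389/2524, -3445/5048], P' = [8061/1262 -267/2524; -267/2524 70/631]
step 2: x' = [342763/162766, -322881/325532], P' = [995971/162766 -15855/162766; -15855/162766 18015/162766]

step 0: x̄ = F·x = [-4, -2]
step 0: P̄ = F·P·Fᵀ + Q = [19 -4; -4 7]
step 0: y = z − H·x̄ = [7]
step 0: S = H·P̄·Hᵀ + R = [64]
step 0: K = P̄·Hᵀ·S⁻¹ = [-3/16; 21/64]
step 0: x' = x̄ + K·y = [-85/16, 19/64]
step 0: P' = (I − K·H)·P̄ = [67/4 -1/16; -1/16 7/64]
step 1: x̄ = F·x = [321/32, -85/8]
step 1: P̄ = F·P·Fᵀ + Q = [1119/16 -267/4; -267/4 70]
step 1: y = z − H·x̄ = [239/8]
step 1: S = H·P̄·Hᵀ + R = [631]
step 1: K = P̄·Hᵀ·S⁻¹ = [-801/2524; 210/631]
step 1: x' = x̄ + K·y = [1389/2524, -3445/5048]
step 1: P' = (I − K·H)·P̄ = [8061/1262 -267/2524; -267/2524 70/631]
step 2: x̄ = F·x = [667/2524, 1389/1262]
step 2: P̄ = F·P·Fᵀ + Q = [17761/631 -15855/631; -15855/631 18015/631]
step 2: y = z − H·x̄ = [-7953/1262]
step 2: S = H·P̄·Hᵀ + R = [162766/631]
step 2: K = P̄·Hᵀ·S⁻¹ = [-47565/162766; 54045/162766]
step 2: x' = x̄ + K·y = [342763/162766, -322881/325532]
step 2: P' = (I − K·H)·P̄ = [995971/162766 -15855/162766; -15855/162766 18015/162766]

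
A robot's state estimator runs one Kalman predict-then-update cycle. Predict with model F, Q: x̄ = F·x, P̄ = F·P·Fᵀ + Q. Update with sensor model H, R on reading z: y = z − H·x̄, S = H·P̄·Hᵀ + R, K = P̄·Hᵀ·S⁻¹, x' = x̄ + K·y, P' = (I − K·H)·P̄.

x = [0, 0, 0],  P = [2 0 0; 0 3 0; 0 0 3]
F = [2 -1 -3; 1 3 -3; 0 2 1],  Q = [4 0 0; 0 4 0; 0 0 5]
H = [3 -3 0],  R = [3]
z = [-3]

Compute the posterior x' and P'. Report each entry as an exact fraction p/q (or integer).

x' = [-12/35, 114/175, 72/175]
P' = [246/7 1226/35 -237/35; 1226/35 6168/175 -1161/175; -237/35 -1161/175 1772/175]

x̄ = F·x = [0, 0, 0]
P̄ = F·P·Fᵀ + Q = [42 22 -15; 22 60 9; -15 9 20]
y = z − H·x̄ = [-3]
S = H·P̄·Hᵀ + R = [525]
K = P̄·Hᵀ·S⁻¹ = [4/35; -38/175; -24/175]
x' = x̄ + K·y = [-12/35, 114/175, 72/175]
P' = (I − K·H)·P̄ = [246/7 1226/35 -237/35; 1226/35 6168/175 -1161/175; -237/35 -1161/175 1772/175]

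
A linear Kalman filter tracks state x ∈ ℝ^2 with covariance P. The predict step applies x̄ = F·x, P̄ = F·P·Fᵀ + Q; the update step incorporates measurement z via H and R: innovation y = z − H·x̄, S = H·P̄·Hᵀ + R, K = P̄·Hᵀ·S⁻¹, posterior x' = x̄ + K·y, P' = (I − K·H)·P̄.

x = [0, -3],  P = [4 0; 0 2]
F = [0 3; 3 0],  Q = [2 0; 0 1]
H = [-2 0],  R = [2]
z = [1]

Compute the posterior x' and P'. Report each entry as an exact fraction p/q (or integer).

x' = [-29/41, 0]
P' = [20/41 0; 0 37]

x̄ = F·x = [-9, 0]
P̄ = F·P·Fᵀ + Q = [20 0; 0 37]
y = z − H·x̄ = [-17]
S = H·P̄·Hᵀ + R = [82]
K = P̄·Hᵀ·S⁻¹ = [-20/41; 0]
x' = x̄ + K·y = [-29/41, 0]
P' = (I − K·H)·P̄ = [20/41 0; 0 37]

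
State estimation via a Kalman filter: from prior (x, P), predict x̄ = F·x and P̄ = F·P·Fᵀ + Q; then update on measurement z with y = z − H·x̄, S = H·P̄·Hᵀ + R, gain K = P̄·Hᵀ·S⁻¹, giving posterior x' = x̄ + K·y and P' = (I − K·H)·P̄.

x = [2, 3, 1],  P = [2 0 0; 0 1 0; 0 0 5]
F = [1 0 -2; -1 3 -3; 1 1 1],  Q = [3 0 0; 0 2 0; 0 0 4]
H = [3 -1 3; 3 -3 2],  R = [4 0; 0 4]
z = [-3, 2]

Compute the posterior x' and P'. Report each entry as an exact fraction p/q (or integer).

x̄ = F·x = [0, 4, 6]
P̄ = F·P·Fᵀ + Q = [25 28 -8; 28 58 -14; -8 -14 12]
y = z − H·x̄ = [-17, 2]
S = H·P̄·Hᵀ + R = [167 169; 169 367]
K = P̄·Hᵀ·S⁻¹ = [6333/16364 -4031/16364; 7035/16364 -8501/16364; 611/8182 655/8182]
x' = x̄ + K·y = [-115723/16364, -71141/16364, 40015/8182]
P' = (I − K·H)·P̄ = [81333/8182 41931/8182 -31567/4091; 41931/8182 29277/8182 -13741/4091; -31567/4091 -13741/4091 27394/4091]

x' = [-115723/16364, -71141/16364, 40015/8182]
P' = [81333/8182 41931/8182 -31567/4091; 41931/8182 29277/8182 -13741/4091; -31567/4091 -13741/4091 27394/4091]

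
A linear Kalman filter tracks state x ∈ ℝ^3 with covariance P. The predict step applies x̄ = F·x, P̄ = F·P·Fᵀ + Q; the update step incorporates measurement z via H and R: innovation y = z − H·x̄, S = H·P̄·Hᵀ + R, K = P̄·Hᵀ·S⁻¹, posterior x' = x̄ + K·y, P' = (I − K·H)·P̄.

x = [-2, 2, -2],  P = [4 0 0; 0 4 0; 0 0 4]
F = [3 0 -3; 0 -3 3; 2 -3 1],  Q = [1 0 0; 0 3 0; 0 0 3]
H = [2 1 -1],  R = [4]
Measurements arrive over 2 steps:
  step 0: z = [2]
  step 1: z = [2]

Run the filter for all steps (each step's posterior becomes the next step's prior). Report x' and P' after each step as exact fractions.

step 0: x' = [98/71, -897/71, -839/71], P' = [381/71 -351/71 215/71; -351/71 8625/142 7401/142; 215/71 7401/142 8209/142]
step 1: x' = [64737/32941, 25953/32941, 82333/32941], P' = [381927/65882 -64950/32941 219361/32941; -64950/32941 8616975/65882 8348547/65882; 219361/32941 8348547/65882 9089291/65882]

step 0: x̄ = F·x = [0, -12, -12]
step 0: P̄ = F·P·Fᵀ + Q = [73 -36 12; -36 75 48; 12 48 59]
step 0: y = z − H·x̄ = [2]
step 0: S = H·P̄·Hᵀ + R = [142]
step 0: K = P̄·Hᵀ·S⁻¹ = [49/71; -45/142; 13/142]
step 0: x' = x̄ + K·y = [98/71, -897/71, -839/71]
step 0: P' = (I − K·H)·P̄ = [381/71 -351/71 215/71; -351/71 8625/142 7401/142; 215/71 7401/142 8209/142]
step 1: x̄ = F·x = [2811/71, 174/71, 2048/71]
step 1: P̄ = F·P·Fᵀ + Q = [73141/142 1458/71 25791/71; 1458/71 9357/71 10116/71; 25791/71 10116/71 27523/71]
step 1: y = z − H·x̄ = [-3606/71]
step 1: S = H·P̄·Hᵀ + R = [65882/71]
step 1: K = P̄·Hᵀ·S⁻¹ = [24404/32941; 2157/65882; 34175/65882]
step 1: x' = x̄ + K·y = [64737/32941, 25953/32941, 82333/32941]
step 1: P' = (I − K·H)·P̄ = [381927/65882 -64950/32941 219361/32941; -64950/32941 8616975/65882 8348547/65882; 219361/32941 8348547/65882 9089291/65882]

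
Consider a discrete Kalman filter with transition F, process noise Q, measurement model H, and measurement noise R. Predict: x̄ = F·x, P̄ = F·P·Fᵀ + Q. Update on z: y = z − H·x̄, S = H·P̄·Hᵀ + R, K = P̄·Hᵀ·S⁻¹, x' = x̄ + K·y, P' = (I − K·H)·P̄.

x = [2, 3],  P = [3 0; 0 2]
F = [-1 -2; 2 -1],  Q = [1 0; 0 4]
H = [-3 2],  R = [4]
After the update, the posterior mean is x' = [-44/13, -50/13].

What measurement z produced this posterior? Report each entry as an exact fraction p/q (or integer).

x̄ = F·x = [-8, 1]
P̄ = F·P·Fᵀ + Q = [12 -2; -2 18]
S = H·P̄·Hᵀ + R = [208]
K = P̄·Hᵀ·S⁻¹ = [-5/26; 21/104]
x' − x̄ = [60/13, -63/13] = K·y
y = (KᵀK)⁻¹·Kᵀ·(x' − x̄) = [-24]
z = y + H·x̄ = [-24] + [26] = [2]

z = [2]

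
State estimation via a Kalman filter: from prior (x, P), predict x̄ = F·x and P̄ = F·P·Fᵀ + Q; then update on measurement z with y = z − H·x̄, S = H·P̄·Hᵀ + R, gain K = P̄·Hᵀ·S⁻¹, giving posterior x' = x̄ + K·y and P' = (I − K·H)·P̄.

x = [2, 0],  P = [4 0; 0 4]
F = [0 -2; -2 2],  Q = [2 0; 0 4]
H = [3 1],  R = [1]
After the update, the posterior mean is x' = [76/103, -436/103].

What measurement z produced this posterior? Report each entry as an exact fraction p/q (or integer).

x̄ = F·x = [0, -4]
P̄ = F·P·Fᵀ + Q = [18 -16; -16 36]
S = H·P̄·Hᵀ + R = [103]
K = P̄·Hᵀ·S⁻¹ = [38/103; -12/103]
x' − x̄ = [76/103, -24/103] = K·y
y = (KᵀK)⁻¹·Kᵀ·(x' − x̄) = [2]
z = y + H·x̄ = [2] + [-4] = [-2]

z = [-2]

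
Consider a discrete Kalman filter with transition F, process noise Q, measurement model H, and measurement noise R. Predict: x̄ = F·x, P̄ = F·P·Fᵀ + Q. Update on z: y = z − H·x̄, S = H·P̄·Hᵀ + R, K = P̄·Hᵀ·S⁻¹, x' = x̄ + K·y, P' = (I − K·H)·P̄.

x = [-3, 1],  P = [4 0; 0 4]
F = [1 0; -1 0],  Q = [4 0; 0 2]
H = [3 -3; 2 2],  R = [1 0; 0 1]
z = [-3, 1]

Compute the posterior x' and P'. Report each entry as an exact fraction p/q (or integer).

x' = [-1273/4831, 3679/4831]
P' = [424/4831 156/4831; 156/4831 422/4831]

x̄ = F·x = [-3, 3]
P̄ = F·P·Fᵀ + Q = [8 -4; -4 6]
y = z − H·x̄ = [15, 1]
S = H·P̄·Hᵀ + R = [199 12; 12 25]
K = P̄·Hᵀ·S⁻¹ = [804/4831 1160/4831; -798/4831 1156/4831]
x' = x̄ + K·y = [-1273/4831, 3679/4831]
P' = (I − K·H)·P̄ = [424/4831 156/4831; 156/4831 422/4831]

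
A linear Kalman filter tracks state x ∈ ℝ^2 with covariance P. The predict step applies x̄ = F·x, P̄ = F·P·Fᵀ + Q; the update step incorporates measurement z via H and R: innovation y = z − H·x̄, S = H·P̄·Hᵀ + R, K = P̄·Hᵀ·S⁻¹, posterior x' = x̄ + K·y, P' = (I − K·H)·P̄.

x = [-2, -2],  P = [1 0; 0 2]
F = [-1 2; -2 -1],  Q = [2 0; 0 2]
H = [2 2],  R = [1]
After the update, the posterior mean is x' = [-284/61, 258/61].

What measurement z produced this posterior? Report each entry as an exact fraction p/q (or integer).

z = [-1]

x̄ = F·x = [-2, 6]
P̄ = F·P·Fᵀ + Q = [11 -2; -2 8]
S = H·P̄·Hᵀ + R = [61]
K = P̄·Hᵀ·S⁻¹ = [18/61; 12/61]
x' − x̄ = [-162/61, -108/61] = K·y
y = (KᵀK)⁻¹·Kᵀ·(x' − x̄) = [-9]
z = y + H·x̄ = [-9] + [8] = [-1]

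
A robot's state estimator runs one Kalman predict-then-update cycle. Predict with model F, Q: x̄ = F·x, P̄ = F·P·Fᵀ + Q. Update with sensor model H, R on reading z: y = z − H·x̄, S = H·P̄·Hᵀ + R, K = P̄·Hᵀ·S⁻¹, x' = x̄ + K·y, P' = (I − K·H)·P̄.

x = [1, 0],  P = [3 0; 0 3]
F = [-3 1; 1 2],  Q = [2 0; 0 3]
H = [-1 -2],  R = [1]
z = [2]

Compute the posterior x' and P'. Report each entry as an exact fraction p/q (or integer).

x̄ = F·x = [-3, 1]
P̄ = F·P·Fᵀ + Q = [32 -3; -3 18]
y = z − H·x̄ = [1]
S = H·P̄·Hᵀ + R = [93]
K = P̄·Hᵀ·S⁻¹ = [-26/93; -11/31]
x' = x̄ + K·y = [-305/93, 20/31]
P' = (I − K·H)·P̄ = [2300/93 -379/31; -379/31 195/31]

x' = [-305/93, 20/31]
P' = [2300/93 -379/31; -379/31 195/31]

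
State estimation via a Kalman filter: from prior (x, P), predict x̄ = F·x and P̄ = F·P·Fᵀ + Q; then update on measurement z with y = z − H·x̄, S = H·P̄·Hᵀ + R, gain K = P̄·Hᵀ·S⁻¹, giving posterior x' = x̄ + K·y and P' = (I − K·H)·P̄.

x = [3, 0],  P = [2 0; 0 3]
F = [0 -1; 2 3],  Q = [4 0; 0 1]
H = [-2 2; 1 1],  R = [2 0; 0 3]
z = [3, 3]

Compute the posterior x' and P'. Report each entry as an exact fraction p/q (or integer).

x̄ = F·x = [0, 6]
P̄ = F·P·Fᵀ + Q = [7 -9; -9 36]
y = z − H·x̄ = [-9, -3]
S = H·P̄·Hᵀ + R = [246 58; 58 28]
K = P̄·Hᵀ·S⁻¹ = [-195/881 341/881; 477/1762 711/1762]
x' = x̄ + K·y = [732/881, 2073/881]
P' = (I − K·H)·P̄ = [609/881 414/881; 414/881 1305/1762]

x' = [732/881, 2073/881]
P' = [609/881 414/881; 414/881 1305/1762]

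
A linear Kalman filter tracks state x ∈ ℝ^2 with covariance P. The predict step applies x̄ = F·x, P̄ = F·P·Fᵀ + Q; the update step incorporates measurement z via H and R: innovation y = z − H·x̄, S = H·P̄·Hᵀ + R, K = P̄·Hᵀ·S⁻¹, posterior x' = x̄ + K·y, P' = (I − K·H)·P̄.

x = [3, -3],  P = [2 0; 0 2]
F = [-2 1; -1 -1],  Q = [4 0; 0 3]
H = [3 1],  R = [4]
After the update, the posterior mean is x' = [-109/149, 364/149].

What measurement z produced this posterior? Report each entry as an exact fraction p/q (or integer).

x̄ = F·x = [-9, 0]
P̄ = F·P·Fᵀ + Q = [14 2; 2 7]
S = H·P̄·Hᵀ + R = [149]
K = P̄·Hᵀ·S⁻¹ = [44/149; 13/149]
x' − x̄ = [1232/149, 364/149] = K·y
y = (KᵀK)⁻¹·Kᵀ·(x' − x̄) = [28]
z = y + H·x̄ = [28] + [-27] = [1]

z = [1]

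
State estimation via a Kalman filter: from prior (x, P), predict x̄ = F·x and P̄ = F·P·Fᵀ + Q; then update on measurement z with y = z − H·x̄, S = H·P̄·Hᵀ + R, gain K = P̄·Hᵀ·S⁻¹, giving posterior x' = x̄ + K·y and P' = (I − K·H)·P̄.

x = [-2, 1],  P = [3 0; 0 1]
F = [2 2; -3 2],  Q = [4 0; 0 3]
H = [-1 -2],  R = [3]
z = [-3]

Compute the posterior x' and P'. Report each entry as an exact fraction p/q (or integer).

x̄ = F·x = [-2, 8]
P̄ = F·P·Fᵀ + Q = [20 -14; -14 34]
y = z − H·x̄ = [11]
S = H·P̄·Hᵀ + R = [103]
K = P̄·Hᵀ·S⁻¹ = [8/103; -54/103]
x' = x̄ + K·y = [-118/103, 230/103]
P' = (I − K·H)·P̄ = [1996/103 -1010/103; -1010/103 586/103]

x' = [-118/103, 230/103]
P' = [1996/103 -1010/103; -1010/103 586/103]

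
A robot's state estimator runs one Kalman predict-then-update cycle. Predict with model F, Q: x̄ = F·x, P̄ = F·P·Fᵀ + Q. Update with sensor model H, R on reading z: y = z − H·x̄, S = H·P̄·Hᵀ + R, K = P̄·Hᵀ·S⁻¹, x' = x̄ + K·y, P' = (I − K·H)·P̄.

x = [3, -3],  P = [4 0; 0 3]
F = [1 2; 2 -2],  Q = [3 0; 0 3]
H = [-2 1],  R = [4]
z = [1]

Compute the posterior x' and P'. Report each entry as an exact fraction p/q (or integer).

x̄ = F·x = [-3, 12]
P̄ = F·P·Fᵀ + Q = [19 -4; -4 31]
y = z − H·x̄ = [-17]
S = H·P̄·Hᵀ + R = [127]
K = P̄·Hᵀ·S⁻¹ = [-42/127; 39/127]
x' = x̄ + K·y = [333/127, 861/127]
P' = (I − K·H)·P̄ = [649/127 1130/127; 1130/127 2416/127]

x' = [333/127, 861/127]
P' = [649/127 1130/127; 1130/127 2416/127]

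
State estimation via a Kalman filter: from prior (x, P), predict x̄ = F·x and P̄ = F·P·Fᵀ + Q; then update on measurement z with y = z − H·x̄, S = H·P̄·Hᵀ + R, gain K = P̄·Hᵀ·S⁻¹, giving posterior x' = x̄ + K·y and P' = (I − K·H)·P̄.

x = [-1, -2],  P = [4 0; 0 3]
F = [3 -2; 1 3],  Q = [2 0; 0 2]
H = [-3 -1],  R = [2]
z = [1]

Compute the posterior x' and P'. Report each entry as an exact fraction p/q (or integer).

x̄ = F·x = [1, -7]
P̄ = F·P·Fᵀ + Q = [50 -6; -6 33]
y = z − H·x̄ = [-3]
S = H·P̄·Hᵀ + R = [449]
K = P̄·Hᵀ·S⁻¹ = [-144/449; -15/449]
x' = x̄ + K·y = [881/449, -3098/449]
P' = (I − K·H)·P̄ = [1714/449 -4854/449; -4854/449 14592/449]

x' = [881/449, -3098/449]
P' = [1714/449 -4854/449; -4854/449 14592/449]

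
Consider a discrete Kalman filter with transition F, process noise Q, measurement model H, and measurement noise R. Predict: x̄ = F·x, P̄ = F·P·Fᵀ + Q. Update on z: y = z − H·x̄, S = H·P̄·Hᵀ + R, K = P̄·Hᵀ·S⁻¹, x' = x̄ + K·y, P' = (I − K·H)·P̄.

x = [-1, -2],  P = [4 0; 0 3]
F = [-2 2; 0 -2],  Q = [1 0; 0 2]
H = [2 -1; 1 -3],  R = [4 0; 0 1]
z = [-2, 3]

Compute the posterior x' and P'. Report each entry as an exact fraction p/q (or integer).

x̄ = F·x = [-2, 4]
P̄ = F·P·Fᵀ + Q = [29 -12; -12 14]
y = z − H·x̄ = [6, 17]
S = H·P̄·Hᵀ + R = [182 184; 184 228]
K = P̄·Hᵀ·S⁻¹ = [100/191 -105/764; 159/955 -709/1910]
x' = x̄ + K·y = [-913/764, -501/382]
P' = (I − K·H)·P̄ = [981/764 181/382; 181/382 269/955]

x' = [-913/764, -501/382]
P' = [981/764 181/382; 181/382 269/955]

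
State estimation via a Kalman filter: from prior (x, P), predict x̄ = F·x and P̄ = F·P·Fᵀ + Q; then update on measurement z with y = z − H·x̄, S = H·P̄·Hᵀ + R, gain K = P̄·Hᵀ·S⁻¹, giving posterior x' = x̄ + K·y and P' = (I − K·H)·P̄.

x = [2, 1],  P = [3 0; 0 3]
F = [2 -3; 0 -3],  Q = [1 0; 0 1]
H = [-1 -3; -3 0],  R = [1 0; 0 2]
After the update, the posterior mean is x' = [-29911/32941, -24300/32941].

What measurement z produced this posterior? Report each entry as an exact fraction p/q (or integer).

x̄ = F·x = [1, -3]
P̄ = F·P·Fᵀ + Q = [40 27; 27 28]
S = H·P̄·Hᵀ + R = [455 363; 363 362]
K = P̄·Hᵀ·S⁻¹ = [-242/32941 -10677/32941; -10779/32941 3438/32941]
x' − x̄ = [-62852/32941, 74523/32941] = K·y
y = (KᵀK)⁻¹·Kᵀ·(x' − x̄) = [-5, 6]
z = y + H·x̄ = [-5, 6] + [8, -3] = [3, 3]

z = [3, 3]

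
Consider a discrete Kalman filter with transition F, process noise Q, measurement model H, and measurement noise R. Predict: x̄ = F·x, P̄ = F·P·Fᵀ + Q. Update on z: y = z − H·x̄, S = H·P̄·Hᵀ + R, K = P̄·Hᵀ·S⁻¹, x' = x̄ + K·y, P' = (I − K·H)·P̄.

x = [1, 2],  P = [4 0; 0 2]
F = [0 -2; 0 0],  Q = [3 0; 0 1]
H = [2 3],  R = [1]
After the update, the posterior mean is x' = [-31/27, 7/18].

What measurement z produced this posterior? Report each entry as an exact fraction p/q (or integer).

z = [-1]

x̄ = F·x = [-4, 0]
P̄ = F·P·Fᵀ + Q = [11 0; 0 1]
S = H·P̄·Hᵀ + R = [54]
K = P̄·Hᵀ·S⁻¹ = [11/27; 1/18]
x' − x̄ = [77/27, 7/18] = K·y
y = (KᵀK)⁻¹·Kᵀ·(x' − x̄) = [7]
z = y + H·x̄ = [7] + [-8] = [-1]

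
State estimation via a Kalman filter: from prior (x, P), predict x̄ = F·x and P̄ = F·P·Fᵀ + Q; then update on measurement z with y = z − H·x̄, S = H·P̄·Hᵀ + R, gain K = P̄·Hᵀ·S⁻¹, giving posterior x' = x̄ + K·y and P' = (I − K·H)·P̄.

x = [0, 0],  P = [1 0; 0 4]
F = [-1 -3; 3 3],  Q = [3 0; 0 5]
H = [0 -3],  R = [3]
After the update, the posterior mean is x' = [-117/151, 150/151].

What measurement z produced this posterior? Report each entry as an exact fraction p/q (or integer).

z = [-3]

x̄ = F·x = [0, 0]
P̄ = F·P·Fᵀ + Q = [40 -39; -39 50]
S = H·P̄·Hᵀ + R = [453]
K = P̄·Hᵀ·S⁻¹ = [39/151; -50/151]
x' − x̄ = [-117/151, 150/151] = K·y
y = (KᵀK)⁻¹·Kᵀ·(x' − x̄) = [-3]
z = y + H·x̄ = [-3] + [0] = [-3]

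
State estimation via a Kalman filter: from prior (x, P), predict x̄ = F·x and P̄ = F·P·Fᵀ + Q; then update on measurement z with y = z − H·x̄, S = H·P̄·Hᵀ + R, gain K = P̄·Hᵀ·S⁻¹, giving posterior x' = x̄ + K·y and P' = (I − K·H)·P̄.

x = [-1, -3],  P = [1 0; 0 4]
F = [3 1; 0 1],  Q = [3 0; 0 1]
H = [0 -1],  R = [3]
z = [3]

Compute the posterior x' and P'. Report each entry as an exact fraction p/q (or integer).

x̄ = F·x = [-6, -3]
P̄ = F·P·Fᵀ + Q = [16 4; 4 5]
y = z − H·x̄ = [0]
S = H·P̄·Hᵀ + R = [8]
K = P̄·Hᵀ·S⁻¹ = [-1/2; -5/8]
x' = x̄ + K·y = [-6, -3]
P' = (I − K·H)·P̄ = [14 3/2; 3/2 15/8]

x' = [-6, -3]
P' = [14 3/2; 3/2 15/8]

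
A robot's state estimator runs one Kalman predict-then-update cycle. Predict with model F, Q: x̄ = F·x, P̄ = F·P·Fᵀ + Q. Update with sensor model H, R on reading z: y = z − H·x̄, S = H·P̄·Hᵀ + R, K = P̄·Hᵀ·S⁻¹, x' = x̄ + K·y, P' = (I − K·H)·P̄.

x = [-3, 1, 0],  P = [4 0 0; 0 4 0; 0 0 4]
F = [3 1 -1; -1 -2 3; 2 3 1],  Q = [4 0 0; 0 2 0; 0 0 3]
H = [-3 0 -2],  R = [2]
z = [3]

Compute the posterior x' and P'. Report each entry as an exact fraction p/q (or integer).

x' = [-1408/527, -77/31, 1308/527]
P' = [3664/527 -160/31 -5392/527; -160/31 1254/31 236/31; -5392/527 236/31 8195/527]

x̄ = F·x = [-8, 1, -3]
P̄ = F·P·Fᵀ + Q = [48 -32 32; -32 58 -20; 32 -20 59]
y = z − H·x̄ = [-27]
S = H·P̄·Hᵀ + R = [1054]
K = P̄·Hᵀ·S⁻¹ = [-104/527; 4/31; -107/527]
x' = x̄ + K·y = [-1408/527, -77/31, 1308/527]
P' = (I − K·H)·P̄ = [3664/527 -160/31 -5392/527; -160/31 1254/31 236/31; -5392/527 236/31 8195/527]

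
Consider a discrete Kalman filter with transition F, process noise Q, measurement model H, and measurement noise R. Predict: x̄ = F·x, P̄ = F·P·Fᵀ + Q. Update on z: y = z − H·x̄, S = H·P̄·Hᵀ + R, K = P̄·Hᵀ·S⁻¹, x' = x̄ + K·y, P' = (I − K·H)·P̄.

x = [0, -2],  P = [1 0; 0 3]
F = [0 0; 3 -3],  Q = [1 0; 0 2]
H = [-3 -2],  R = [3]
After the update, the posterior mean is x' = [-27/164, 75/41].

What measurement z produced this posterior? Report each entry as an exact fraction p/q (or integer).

z = [-3]

x̄ = F·x = [0, 6]
P̄ = F·P·Fᵀ + Q = [1 0; 0 38]
S = H·P̄·Hᵀ + R = [164]
K = P̄·Hᵀ·S⁻¹ = [-3/164; -19/41]
x' − x̄ = [-27/164, -171/41] = K·y
y = (KᵀK)⁻¹·Kᵀ·(x' − x̄) = [9]
z = y + H·x̄ = [9] + [-12] = [-3]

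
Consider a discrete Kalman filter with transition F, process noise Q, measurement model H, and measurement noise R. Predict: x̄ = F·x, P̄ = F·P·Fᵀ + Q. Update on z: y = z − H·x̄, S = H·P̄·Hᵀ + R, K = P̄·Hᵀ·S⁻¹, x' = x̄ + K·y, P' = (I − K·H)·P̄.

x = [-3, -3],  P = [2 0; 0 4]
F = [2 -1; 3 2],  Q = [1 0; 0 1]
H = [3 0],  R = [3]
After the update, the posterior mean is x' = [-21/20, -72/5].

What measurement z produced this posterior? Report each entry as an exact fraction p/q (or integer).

z = [-3]

x̄ = F·x = [-3, -15]
P̄ = F·P·Fᵀ + Q = [13 4; 4 35]
S = H·P̄·Hᵀ + R = [120]
K = P̄·Hᵀ·S⁻¹ = [13/40; 1/10]
x' − x̄ = [39/20, 3/5] = K·y
y = (KᵀK)⁻¹·Kᵀ·(x' − x̄) = [6]
z = y + H·x̄ = [6] + [-9] = [-3]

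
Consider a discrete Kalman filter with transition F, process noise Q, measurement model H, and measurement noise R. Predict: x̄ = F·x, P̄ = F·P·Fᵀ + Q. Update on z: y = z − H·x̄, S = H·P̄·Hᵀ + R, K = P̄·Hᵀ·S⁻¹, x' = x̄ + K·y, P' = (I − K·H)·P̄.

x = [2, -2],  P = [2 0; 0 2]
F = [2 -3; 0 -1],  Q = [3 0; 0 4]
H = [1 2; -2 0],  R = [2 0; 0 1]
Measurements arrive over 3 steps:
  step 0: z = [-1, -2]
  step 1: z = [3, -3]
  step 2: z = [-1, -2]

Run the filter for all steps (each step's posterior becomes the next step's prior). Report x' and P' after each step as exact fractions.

step 0: x' = [2615/2519, -208/229], P' = [610/2519 -24/229; -24/229 114/229]
step 1: x' = [3079549/1930297, 1282454/1930297], P' = [459582/1930297 -196760/1930297; -196760/1930297 946690/1930297]
step 2: x' = [1453445603/1461319423, -1411117380/1461319423], P' = [347835602/1461319423 -148940072/1461319423; -148940072/1461319423 716668390/1461319423]

step 0: x̄ = F·x = [10, 2]
step 0: P̄ = F·P·Fᵀ + Q = [29 6; 6 6]
step 0: y = z − H·x̄ = [-15, 18]
step 0: S = H·P̄·Hᵀ + R = [79 -82; -82 117]
step 0: K = P̄·Hᵀ·S⁻¹ = [41/2519 -1220/2519; 102/229 48/229]
step 0: x' = x̄ + K·y = [2615/2519, -208/229]
step 0: P' = (I − K·H)·P̄ = [610/2519 -24/229; -24/229 114/229]
step 1: x̄ = F·x = [12094/2519, 208/229]
step 1: P̄ = F·P·Fᵀ + Q = [24451/2519 390/229; 390/229 1030/229]
step 1: y = z − H·x̄ = [-9113/2519, 16631/2519]
step 1: S = H·P̄·Hᵀ + R = [91969/2519 -66062/2519; -66062/2519 100323/2519]
step 1: K = P̄·Hᵀ·S⁻¹ = [33031/1930297 -919164/1930297; 848310/1930297 393520/1930297]
step 1: x' = x̄ + K·y = [3079549/1930297, 1282454/1930297]
step 1: P' = (I − K·H)·P̄ = [459582/1930297 -196760/1930297; -196760/1930297 946690/1930297]
step 2: x̄ = F·x = [2311736/1930297, -1282454/1930297]
step 2: P̄ = F·P·Fᵀ + Q = [18510549/1930297 3233590/1930297; 3233590/1930297 8667878/1930297]
step 2: y = z − H·x̄ = [-1677125/1930297, 762878/1930297]
step 2: S = H·P̄·Hᵀ + R = [69977015/1930297 -49955458/1930297; -49955458/1930297 75972493/1930297]
step 2: K = P̄·Hᵀ·S⁻¹ = [24977729/1461319423 -695671204/1461319423; 642198354/1461319423 297880144/1461319423]
step 2: x' = x̄ + K·y = [1453445603/1461319423, -1411117380/1461319423]
step 2: P' = (I − K·H)·P̄ = [347835602/1461319423 -148940072/1461319423; -148940072/1461319423 716668390/1461319423]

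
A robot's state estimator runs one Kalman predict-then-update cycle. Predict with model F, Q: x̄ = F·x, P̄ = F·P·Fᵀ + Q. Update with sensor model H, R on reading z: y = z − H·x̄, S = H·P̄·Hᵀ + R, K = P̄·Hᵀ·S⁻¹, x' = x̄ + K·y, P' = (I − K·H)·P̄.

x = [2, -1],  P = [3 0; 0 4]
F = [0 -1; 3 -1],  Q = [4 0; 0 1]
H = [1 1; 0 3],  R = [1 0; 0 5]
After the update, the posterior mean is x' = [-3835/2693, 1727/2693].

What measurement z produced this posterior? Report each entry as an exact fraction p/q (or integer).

z = [-1, 2]

x̄ = F·x = [1, 7]
P̄ = F·P·Fᵀ + Q = [8 4; 4 32]
S = H·P̄·Hᵀ + R = [49 108; 108 293]
K = P̄·Hᵀ·S⁻¹ = [2220/2693 -708/2693; 180/2693 816/2693]
x' − x̄ = [-6528/2693, -17124/2693] = K·y
y = (KᵀK)⁻¹·Kᵀ·(x' − x̄) = [-9, -19]
z = y + H·x̄ = [-9, -19] + [8, 21] = [-1, 2]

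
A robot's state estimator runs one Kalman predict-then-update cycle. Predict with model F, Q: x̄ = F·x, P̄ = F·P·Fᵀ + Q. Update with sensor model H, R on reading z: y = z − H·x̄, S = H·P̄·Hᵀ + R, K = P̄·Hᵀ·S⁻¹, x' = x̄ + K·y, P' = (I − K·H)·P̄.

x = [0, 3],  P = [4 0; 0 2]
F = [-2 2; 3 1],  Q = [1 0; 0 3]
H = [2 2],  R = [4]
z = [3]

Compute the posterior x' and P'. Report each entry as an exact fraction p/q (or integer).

x̄ = F·x = [6, 3]
P̄ = F·P·Fᵀ + Q = [25 -20; -20 41]
y = z − H·x̄ = [-15]
S = H·P̄·Hᵀ + R = [108]
K = P̄·Hᵀ·S⁻¹ = [5/54; 7/18]
x' = x̄ + K·y = [83/18, -17/6]
P' = (I − K·H)·P̄ = [650/27 -215/9; -215/9 74/3]

x' = [83/18, -17/6]
P' = [650/27 -215/9; -215/9 74/3]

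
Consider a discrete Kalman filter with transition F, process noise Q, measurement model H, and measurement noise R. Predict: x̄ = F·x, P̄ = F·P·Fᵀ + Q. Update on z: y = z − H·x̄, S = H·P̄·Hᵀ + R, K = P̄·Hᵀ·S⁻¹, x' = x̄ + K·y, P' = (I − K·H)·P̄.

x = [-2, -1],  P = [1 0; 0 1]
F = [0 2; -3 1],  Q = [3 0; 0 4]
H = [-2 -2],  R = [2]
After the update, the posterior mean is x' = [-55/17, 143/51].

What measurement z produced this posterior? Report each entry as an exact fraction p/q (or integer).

x̄ = F·x = [-2, 5]
P̄ = F·P·Fᵀ + Q = [7 2; 2 14]
S = H·P̄·Hᵀ + R = [102]
K = P̄·Hᵀ·S⁻¹ = [-3/17; -16/51]
x' − x̄ = [-21/17, -112/51] = K·y
y = (KᵀK)⁻¹·Kᵀ·(x' − x̄) = [7]
z = y + H·x̄ = [7] + [-6] = [1]

z = [1]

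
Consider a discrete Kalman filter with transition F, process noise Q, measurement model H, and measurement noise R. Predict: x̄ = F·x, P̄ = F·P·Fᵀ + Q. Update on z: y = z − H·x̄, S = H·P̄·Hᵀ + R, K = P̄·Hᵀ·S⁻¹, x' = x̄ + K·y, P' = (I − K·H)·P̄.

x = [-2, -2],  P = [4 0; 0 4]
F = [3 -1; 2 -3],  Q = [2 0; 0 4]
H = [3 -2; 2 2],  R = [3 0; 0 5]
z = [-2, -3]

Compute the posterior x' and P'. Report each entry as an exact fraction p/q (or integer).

x̄ = F·x = [-4, 2]
P̄ = F·P·Fᵀ + Q = [42 36; 36 56]
y = z − H·x̄ = [14, 1]
S = H·P̄·Hᵀ + R = [173 100; 100 685]
K = P̄·Hᵀ·S⁻¹ = [4278/21701 21588/108505; -4228/21701 32232/108505]
x' = x̄ + K·y = [-112972/108505, -46718/108505]
P' = (I − K·H)·P̄ = [34422/108505 19548/108505; 19548/108505 61032/108505]

x' = [-112972/108505, -46718/108505]
P' = [34422/108505 19548/108505; 19548/108505 61032/108505]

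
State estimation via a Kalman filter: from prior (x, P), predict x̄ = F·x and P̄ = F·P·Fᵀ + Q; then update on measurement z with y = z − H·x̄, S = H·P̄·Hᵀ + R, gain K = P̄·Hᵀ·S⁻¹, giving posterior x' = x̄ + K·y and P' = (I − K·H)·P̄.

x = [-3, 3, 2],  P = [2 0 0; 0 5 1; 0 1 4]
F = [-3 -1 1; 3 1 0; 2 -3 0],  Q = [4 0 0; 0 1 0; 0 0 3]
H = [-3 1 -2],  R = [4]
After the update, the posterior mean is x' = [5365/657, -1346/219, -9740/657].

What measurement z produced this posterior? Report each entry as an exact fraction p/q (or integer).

z = [-1]

x̄ = F·x = [8, -6, -15]
P̄ = F·P·Fᵀ + Q = [29 -22 0; -22 24 -3; 0 -3 56]
S = H·P̄·Hᵀ + R = [657]
K = P̄·Hᵀ·S⁻¹ = [-109/657; 32/219; -115/657]
x' − x̄ = [109/657, -32/219, 115/657] = K·y
y = (KᵀK)⁻¹·Kᵀ·(x' − x̄) = [-1]
z = y + H·x̄ = [-1] + [0] = [-1]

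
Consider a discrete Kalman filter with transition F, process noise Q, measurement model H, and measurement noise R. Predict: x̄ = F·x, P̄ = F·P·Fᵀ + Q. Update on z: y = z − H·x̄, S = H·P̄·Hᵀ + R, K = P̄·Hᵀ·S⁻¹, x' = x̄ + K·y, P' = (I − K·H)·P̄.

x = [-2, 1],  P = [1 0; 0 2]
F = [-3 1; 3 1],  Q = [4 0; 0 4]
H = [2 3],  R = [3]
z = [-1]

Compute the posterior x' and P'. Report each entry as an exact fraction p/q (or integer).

x' = [7, -5]
P' = [543/38 -359/38; -359/38 749/114]

x̄ = F·x = [7, -5]
P̄ = F·P·Fᵀ + Q = [15 -7; -7 15]
y = z − H·x̄ = [0]
S = H·P̄·Hᵀ + R = [114]
K = P̄·Hᵀ·S⁻¹ = [3/38; 31/114]
x' = x̄ + K·y = [7, -5]
P' = (I − K·H)·P̄ = [543/38 -359/38; -359/38 749/114]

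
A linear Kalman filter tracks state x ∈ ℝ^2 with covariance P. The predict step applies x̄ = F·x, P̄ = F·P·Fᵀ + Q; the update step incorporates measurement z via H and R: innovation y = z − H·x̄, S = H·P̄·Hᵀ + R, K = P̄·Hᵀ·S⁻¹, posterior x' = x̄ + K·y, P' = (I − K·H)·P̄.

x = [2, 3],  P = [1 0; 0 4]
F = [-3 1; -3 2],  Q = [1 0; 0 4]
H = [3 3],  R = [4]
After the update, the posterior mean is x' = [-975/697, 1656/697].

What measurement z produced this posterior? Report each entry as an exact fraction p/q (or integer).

z = [3]

x̄ = F·x = [-3, 0]
P̄ = F·P·Fᵀ + Q = [14 17; 17 29]
S = H·P̄·Hᵀ + R = [697]
K = P̄·Hᵀ·S⁻¹ = [93/697; 138/697]
x' − x̄ = [1116/697, 1656/697] = K·y
y = (KᵀK)⁻¹·Kᵀ·(x' − x̄) = [12]
z = y + H·x̄ = [12] + [-9] = [3]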